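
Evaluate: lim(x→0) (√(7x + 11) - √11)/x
This is a standard limit.

Factor or rationalize the expression:
  lim(x→0) (√(7x + 11) - √11)/x = 7·sqrt(11)/22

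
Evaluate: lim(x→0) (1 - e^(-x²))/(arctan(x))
This is a 0/0 indeterminate form.

Apply L'Hôpital's rule: differentiate numerator and denominator separately.
  f(x) = 1 - e^(-x^2)   ⇒   f'(x) = 2·x·e^(-x^2)
  g(x) = atan(x)   ⇒   g'(x) = 1/(x^2 + 1)
  lim(x→0) f'(x)/g'(x) = lim(x→0) (2·x·e^(-x^2))/(1/(x^2 + 1))
  = 0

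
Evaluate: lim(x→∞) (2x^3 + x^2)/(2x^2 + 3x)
This is an ∞/∞ indeterminate form.

Apply L'Hôpital's rule: differentiate numerator and denominator separately.
  f(x) = 2·x^3 + x^2   ⇒   f'(x) = 6·x^2 + 2·x
  g(x) = 2·x^2 + 3·x   ⇒   g'(x) = 4·x + 3
  lim(x→∞) f'(x)/g'(x) = lim(x→∞) (6·x^2 + 2·x)/(4·x + 3)
  = ∞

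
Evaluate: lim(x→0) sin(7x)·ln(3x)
This is a 0·∞ indeterminate form.

Rewrite 0·∞ as a quotient (0/0 or ∞/∞ form), then apply L'Hôpital's rule:
  lim(x→0) sin(7x)·ln(3x) = 0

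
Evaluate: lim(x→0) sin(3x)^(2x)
This is an exponential indeterminate form.

For exponential indeterminate forms, take the natural log:
  Let L = lim(x→0) sin(3x)^(2x)
  Then ln(L) = lim(x→0) [exponent × ln(base)]
  Evaluate using L'Hôpital or standard limits, then exponentiate.
  L = 1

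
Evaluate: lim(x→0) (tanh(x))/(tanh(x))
This is a 0/0 indeterminate form.

Apply L'Hôpital's rule: differentiate numerator and denominator separately.
  f(x) = tanh(x)   ⇒   f'(x) = 1 - tanh(x)^2
  g(x) = tanh(x)   ⇒   g'(x) = 1 - tanh(x)^2
  lim(x→0) f'(x)/g'(x) = lim(x→0) (1 - tanh(x)^2)/(1 - tanh(x)^2)
  = 1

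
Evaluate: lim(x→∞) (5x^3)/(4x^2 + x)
This is an ∞/∞ indeterminate form.

Apply L'Hôpital's rule: differentiate numerator and denominator separately.
  f(x) = 5·x^3   ⇒   f'(x) = 15·x^2
  g(x) = 4·x^2 + x   ⇒   g'(x) = 8·x + 1
  lim(x→∞) f'(x)/g'(x) = lim(x→∞) (15·x^2)/(8·x + 1)
  = ∞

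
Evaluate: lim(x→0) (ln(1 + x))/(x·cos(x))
This is a 0/0 indeterminate form.

Apply L'Hôpital's rule: differentiate numerator and denominator separately.
  f(x) = ln(x + 1)   ⇒   f'(x) = 1/(x + 1)
  g(x) = x·cos(x)   ⇒   g'(x) = -x·sin(x) + cos(x)
  lim(x→0) f'(x)/g'(x) = lim(x→0) (1/(x + 1))/(-x·sin(x) + cos(x))
  = 1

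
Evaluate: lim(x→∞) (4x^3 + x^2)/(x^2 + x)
This is an ∞/∞ indeterminate form.

Apply L'Hôpital's rule: differentiate numerator and denominator separately.
  f(x) = 4·x^3 + x^2   ⇒   f'(x) = 12·x^2 + 2·x
  g(x) = x^2 + x   ⇒   g'(x) = 2·x + 1
  lim(x→∞) f'(x)/g'(x) = lim(x→∞) (12·x^2 + 2·x)/(2·x + 1)
  = ∞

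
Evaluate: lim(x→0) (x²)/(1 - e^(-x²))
This is a 0/0 indeterminate form.

Apply L'Hôpital's rule: differentiate numerator and denominator separately.
  f(x) = x^2   ⇒   f'(x) = 2·x
  g(x) = 1 - e^(-x^2)   ⇒   g'(x) = 2·x·e^(-x^2)
  lim(x→0) f'(x)/g'(x) = lim(x→0) (2·x)/(2·x·e^(-x^2))
  = 1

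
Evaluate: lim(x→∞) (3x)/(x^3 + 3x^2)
This is an ∞/∞ indeterminate form.

Apply L'Hôpital's rule: differentiate numerator and denominator separately.
  f(x) = 3·x   ⇒   f'(x) = 3
  g(x) = x^3 + 3·x^2   ⇒   g'(x) = 3·x^2 + 6·x
  lim(x→∞) f'(x)/g'(x) = lim(x→∞) (3)/(3·x^2 + 6·x)
  = 0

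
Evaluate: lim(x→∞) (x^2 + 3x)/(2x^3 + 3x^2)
This is an ∞/∞ indeterminate form.

Apply L'Hôpital's rule: differentiate numerator and denominator separately.
  f(x) = x^2 + 3·x   ⇒   f'(x) = 2·x + 3
  g(x) = 2·x^3 + 3·x^2   ⇒   g'(x) = 6·x^2 + 6·x
  lim(x→∞) f'(x)/g'(x) = lim(x→∞) (2·x + 3)/(6·x^2 + 6·x)
  = 0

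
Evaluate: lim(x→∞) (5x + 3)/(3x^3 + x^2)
This is an ∞/∞ indeterminate form.

Apply L'Hôpital's rule: differentiate numerator and denominator separately.
  f(x) = 5·x + 3   ⇒   f'(x) = 5
  g(x) = 3·x^3 + x^2   ⇒   g'(x) = 9·x^2 + 2·x
  lim(x→∞) f'(x)/g'(x) = lim(x→∞) (5)/(9·x^2 + 2·x)
  = 0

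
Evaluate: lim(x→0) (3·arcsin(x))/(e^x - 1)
This is a 0/0 indeterminate form.

Apply L'Hôpital's rule: differentiate numerator and denominator separately.
  f(x) = 3·asin(x)   ⇒   f'(x) = 3/sqrt(1 - x^2)
  g(x) = e^(x) - 1   ⇒   g'(x) = e^(x)
  lim(x→0) f'(x)/g'(x) = lim(x→0) (3/sqrt(1 - x^2))/(e^(x))
  = 3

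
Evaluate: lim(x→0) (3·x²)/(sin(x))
This is a 0/0 indeterminate form.

Apply L'Hôpital's rule: differentiate numerator and denominator separately.
  f(x) = 3·x^2   ⇒   f'(x) = 6·x
  g(x) = sin(x)   ⇒   g'(x) = cos(x)
  lim(x→0) f'(x)/g'(x) = lim(x→0) (6·x)/(cos(x))
  = 0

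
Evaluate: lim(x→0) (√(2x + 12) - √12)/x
This is a standard limit.

Factor or rationalize the expression:
  lim(x→0) (√(2x + 12) - √12)/x = sqrt(3)/6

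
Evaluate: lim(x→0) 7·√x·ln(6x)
This is a 0·∞ indeterminate form.

Rewrite 0·∞ as a quotient (0/0 or ∞/∞ form), then apply L'Hôpital's rule:
  lim(x→0) 7·√x·ln(6x) = 0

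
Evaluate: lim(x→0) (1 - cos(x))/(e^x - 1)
This is a 0/0 indeterminate form.

Apply L'Hôpital's rule: differentiate numerator and denominator separately.
  f(x) = 1 - cos(x)   ⇒   f'(x) = sin(x)
  g(x) = e^(x) - 1   ⇒   g'(x) = e^(x)
  lim(x→0) f'(x)/g'(x) = lim(x→0) (sin(x))/(e^(x))
  = 0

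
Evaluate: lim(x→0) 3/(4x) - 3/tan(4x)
This is an ∞-∞ indeterminate form.

Combine fractions or rationalize to convert ∞-∞ to 0/0 form:
  lim(x→0) 3/(4x) - 3/tan(4x) = 0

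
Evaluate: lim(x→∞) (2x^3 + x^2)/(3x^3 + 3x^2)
This is an ∞/∞ indeterminate form.

Apply L'Hôpital's rule: differentiate numerator and denominator separately.
  f(x) = 2·x^3 + x^2   ⇒   f'(x) = 6·x^2 + 2·x
  g(x) = 3·x^3 + 3·x^2   ⇒   g'(x) = 9·x^2 + 6·x
  lim(x→∞) f'(x)/g'(x) = lim(x→∞) (6·x^2 + 2·x)/(9·x^2 + 6·x)
  = 2/3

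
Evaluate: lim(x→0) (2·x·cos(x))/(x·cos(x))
This is a 0/0 indeterminate form.

Apply L'Hôpital's rule: differentiate numerator and denominator separately.
  f(x) = 2·x·cos(x)   ⇒   f'(x) = -2·x·sin(x) + 2·cos(x)
  g(x) = x·cos(x)   ⇒   g'(x) = -x·sin(x) + cos(x)
  lim(x→0) f'(x)/g'(x) = lim(x→0) (-2·x·sin(x) + 2·cos(x))/(-x·sin(x) + cos(x))
  = 2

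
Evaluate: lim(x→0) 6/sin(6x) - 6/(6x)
This is an ∞-∞ indeterminate form.

Combine fractions or rationalize to convert ∞-∞ to 0/0 form:
  lim(x→0) 6/sin(6x) - 6/(6x) = 0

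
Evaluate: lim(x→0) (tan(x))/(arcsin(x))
This is a 0/0 indeterminate form.

Apply L'Hôpital's rule: differentiate numerator and denominator separately.
  f(x) = tan(x)   ⇒   f'(x) = tan(x)^2 + 1
  g(x) = asin(x)   ⇒   g'(x) = 1/sqrt(1 - x^2)
  lim(x→0) f'(x)/g'(x) = lim(x→0) (tan(x)^2 + 1)/(1/sqrt(1 - x^2))
  = 1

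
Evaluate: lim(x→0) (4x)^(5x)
This is an exponential indeterminate form.

For exponential indeterminate forms, take the natural log:
  Let L = lim(x→0) (4x)^(5x)
  Then ln(L) = lim(x→0) [exponent × ln(base)]
  Evaluate using L'Hôpital or standard limits, then exponentiate.
  L = 1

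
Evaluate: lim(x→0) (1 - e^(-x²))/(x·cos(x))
This is a 0/0 indeterminate form.

Apply L'Hôpital's rule: differentiate numerator and denominator separately.
  f(x) = 1 - e^(-x^2)   ⇒   f'(x) = 2·x·e^(-x^2)
  g(x) = x·cos(x)   ⇒   g'(x) = -x·sin(x) + cos(x)
  lim(x→0) f'(x)/g'(x) = lim(x→0) (2·x·e^(-x^2))/(-x·sin(x) + cos(x))
  = 0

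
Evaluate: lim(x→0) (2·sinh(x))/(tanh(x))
This is a 0/0 indeterminate form.

Apply L'Hôpital's rule: differentiate numerator and denominator separately.
  f(x) = 2·sinh(x)   ⇒   f'(x) = 2·cosh(x)
  g(x) = tanh(x)   ⇒   g'(x) = 1 - tanh(x)^2
  lim(x→0) f'(x)/g'(x) = lim(x→0) (2·cosh(x))/(1 - tanh(x)^2)
  = 2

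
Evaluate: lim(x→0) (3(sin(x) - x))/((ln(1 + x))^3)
This is a 0/0 indeterminate form.

Apply L'Hôpital's rule: differentiate numerator and denominator separately.
  f(x) = -3·x + 3·sin(x)   ⇒   f'(x) = 3·cos(x) - 3
  g(x) = ln(x + 1)^3   ⇒   g'(x) = 3·ln(x + 1)^2/(x + 1)
  lim(x→0) f'(x)/g'(x) = lim(x→0) (3·cos(x) - 3)/(3·ln(x + 1)^2/(x + 1))
  = -1/2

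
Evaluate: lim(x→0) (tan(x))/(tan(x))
This is a 0/0 indeterminate form.

Apply L'Hôpital's rule: differentiate numerator and denominator separately.
  f(x) = tan(x)   ⇒   f'(x) = tan(x)^2 + 1
  g(x) = tan(x)   ⇒   g'(x) = tan(x)^2 + 1
  lim(x→0) f'(x)/g'(x) = lim(x→0) (tan(x)^2 + 1)/(tan(x)^2 + 1)
  = 1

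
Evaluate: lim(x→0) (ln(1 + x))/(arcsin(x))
This is a 0/0 indeterminate form.

Apply L'Hôpital's rule: differentiate numerator and denominator separately.
  f(x) = ln(x + 1)   ⇒   f'(x) = 1/(x + 1)
  g(x) = asin(x)   ⇒   g'(x) = 1/sqrt(1 - x^2)
  lim(x→0) f'(x)/g'(x) = lim(x→0) (1/(x + 1))/(1/sqrt(1 - x^2))
  = 1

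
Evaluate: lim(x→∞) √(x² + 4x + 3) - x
This is an ∞-∞ indeterminate form.

Combine fractions or rationalize to convert ∞-∞ to 0/0 form:
  lim(x→∞) √(x² + 4x + 3) - x = 2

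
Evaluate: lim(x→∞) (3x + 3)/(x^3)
This is an ∞/∞ indeterminate form.

Apply L'Hôpital's rule: differentiate numerator and denominator separately.
  f(x) = 3·x + 3   ⇒   f'(x) = 3
  g(x) = x^3   ⇒   g'(x) = 3·x^2
  lim(x→∞) f'(x)/g'(x) = lim(x→∞) (3)/(3·x^2)
  = 0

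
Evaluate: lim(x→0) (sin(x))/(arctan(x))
This is a 0/0 indeterminate form.

Apply L'Hôpital's rule: differentiate numerator and denominator separately.
  f(x) = sin(x)   ⇒   f'(x) = cos(x)
  g(x) = atan(x)   ⇒   g'(x) = 1/(x^2 + 1)
  lim(x→0) f'(x)/g'(x) = lim(x→0) (cos(x))/(1/(x^2 + 1))
  = 1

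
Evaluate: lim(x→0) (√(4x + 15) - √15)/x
This is a standard limit.

Factor or rationalize the expression:
  lim(x→0) (√(4x + 15) - √15)/x = 2·sqrt(15)/15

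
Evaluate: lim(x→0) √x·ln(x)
This is a 0·∞ indeterminate form.

Rewrite 0·∞ as a quotient (0/0 or ∞/∞ form), then apply L'Hôpital's rule:
  lim(x→0) √x·ln(x) = 0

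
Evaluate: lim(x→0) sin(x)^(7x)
This is an exponential indeterminate form.

For exponential indeterminate forms, take the natural log:
  Let L = lim(x→0) sin(x)^(7x)
  Then ln(L) = lim(x→0) [exponent × ln(base)]
  Evaluate using L'Hôpital or standard limits, then exponentiate.
  L = 1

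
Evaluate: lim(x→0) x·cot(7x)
This is a 0·∞ indeterminate form.

Rewrite 0·∞ as a quotient (0/0 or ∞/∞ form), then apply L'Hôpital's rule:
  lim(x→0) x·cot(7x) = 1/7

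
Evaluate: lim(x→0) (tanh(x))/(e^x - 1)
This is a 0/0 indeterminate form.

Apply L'Hôpital's rule: differentiate numerator and denominator separately.
  f(x) = tanh(x)   ⇒   f'(x) = 1 - tanh(x)^2
  g(x) = e^(x) - 1   ⇒   g'(x) = e^(x)
  lim(x→0) f'(x)/g'(x) = lim(x→0) (1 - tanh(x)^2)/(e^(x))
  = 1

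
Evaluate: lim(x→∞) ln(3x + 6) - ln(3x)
This is an ∞-∞ indeterminate form.

Combine fractions or rationalize to convert ∞-∞ to 0/0 form:
  lim(x→∞) ln(3x + 6) - ln(3x) = 0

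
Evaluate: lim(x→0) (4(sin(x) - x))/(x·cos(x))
This is a 0/0 indeterminate form.

Apply L'Hôpital's rule: differentiate numerator and denominator separately.
  f(x) = -4·x + 4·sin(x)   ⇒   f'(x) = 4·cos(x) - 4
  g(x) = x·cos(x)   ⇒   g'(x) = -x·sin(x) + cos(x)
  lim(x→0) f'(x)/g'(x) = lim(x→0) (4·cos(x) - 4)/(-x·sin(x) + cos(x))
  = 0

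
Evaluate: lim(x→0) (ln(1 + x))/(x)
This is a 0/0 indeterminate form.

Apply L'Hôpital's rule: differentiate numerator and denominator separately.
  f(x) = ln(x + 1)   ⇒   f'(x) = 1/(x + 1)
  g(x) = x   ⇒   g'(x) = 1
  lim(x→0) f'(x)/g'(x) = lim(x→0) (1/(x + 1))/(1)
  = 1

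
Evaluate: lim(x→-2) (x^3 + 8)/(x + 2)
This is a standard limit.

Factor or rationalize the expression:
  lim(x→-2) (x^3 + 8)/(x + 2) = 12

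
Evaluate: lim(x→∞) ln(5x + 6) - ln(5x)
This is an ∞-∞ indeterminate form.

Combine fractions or rationalize to convert ∞-∞ to 0/0 form:
  lim(x→∞) ln(5x + 6) - ln(5x) = 0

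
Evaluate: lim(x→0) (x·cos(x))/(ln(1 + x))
This is a 0/0 indeterminate form.

Apply L'Hôpital's rule: differentiate numerator and denominator separately.
  f(x) = x·cos(x)   ⇒   f'(x) = -x·sin(x) + cos(x)
  g(x) = ln(x + 1)   ⇒   g'(x) = 1/(x + 1)
  lim(x→0) f'(x)/g'(x) = lim(x→0) (-x·sin(x) + cos(x))/(1/(x + 1))
  = 1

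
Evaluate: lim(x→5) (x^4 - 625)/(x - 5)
This is a standard limit.

Factor or rationalize the expression:
  lim(x→5) (x^4 - 625)/(x - 5) = 500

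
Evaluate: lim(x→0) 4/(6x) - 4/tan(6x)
This is an ∞-∞ indeterminate form.

Combine fractions or rationalize to convert ∞-∞ to 0/0 form:
  lim(x→0) 4/(6x) - 4/tan(6x) = 0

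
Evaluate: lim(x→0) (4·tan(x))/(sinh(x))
This is a 0/0 indeterminate form.

Apply L'Hôpital's rule: differentiate numerator and denominator separately.
  f(x) = 4·tan(x)   ⇒   f'(x) = 4·tan(x)^2 + 4
  g(x) = sinh(x)   ⇒   g'(x) = cosh(x)
  lim(x→0) f'(x)/g'(x) = lim(x→0) (4·tan(x)^2 + 4)/(cosh(x))
  = 4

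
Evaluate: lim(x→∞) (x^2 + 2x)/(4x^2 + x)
This is an ∞/∞ indeterminate form.

Apply L'Hôpital's rule: differentiate numerator and denominator separately.
  f(x) = x^2 + 2·x   ⇒   f'(x) = 2·x + 2
  g(x) = 4·x^2 + x   ⇒   g'(x) = 8·x + 1
  lim(x→∞) f'(x)/g'(x) = lim(x→∞) (2·x + 2)/(8·x + 1)
  = 1/4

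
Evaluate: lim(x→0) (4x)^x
This is an exponential indeterminate form.

For exponential indeterminate forms, take the natural log:
  Let L = lim(x→0) (4x)^x
  Then ln(L) = lim(x→0) [exponent × ln(base)]
  Evaluate using L'Hôpital or standard limits, then exponentiate.
  L = 1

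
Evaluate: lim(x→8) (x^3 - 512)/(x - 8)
This is a standard limit.

Factor or rationalize the expression:
  lim(x→8) (x^3 - 512)/(x - 8) = 192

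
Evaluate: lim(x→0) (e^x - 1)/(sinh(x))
This is a 0/0 indeterminate form.

Apply L'Hôpital's rule: differentiate numerator and denominator separately.
  f(x) = e^(x) - 1   ⇒   f'(x) = e^(x)
  g(x) = sinh(x)   ⇒   g'(x) = cosh(x)
  lim(x→0) f'(x)/g'(x) = lim(x→0) (e^(x))/(cosh(x))
  = 1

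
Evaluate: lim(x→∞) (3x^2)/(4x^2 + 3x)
This is an ∞/∞ indeterminate form.

Apply L'Hôpital's rule: differentiate numerator and denominator separately.
  f(x) = 3·x^2   ⇒   f'(x) = 6·x
  g(x) = 4·x^2 + 3·x   ⇒   g'(x) = 8·x + 3
  lim(x→∞) f'(x)/g'(x) = lim(x→∞) (6·x)/(8·x + 3)
  = 3/4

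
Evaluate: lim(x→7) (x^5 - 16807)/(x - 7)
This is a standard limit.

Factor or rationalize the expression:
  lim(x→7) (x^5 - 16807)/(x - 7) = 12005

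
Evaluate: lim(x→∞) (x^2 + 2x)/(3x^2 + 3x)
This is an ∞/∞ indeterminate form.

Apply L'Hôpital's rule: differentiate numerator and denominator separately.
  f(x) = x^2 + 2·x   ⇒   f'(x) = 2·x + 2
  g(x) = 3·x^2 + 3·x   ⇒   g'(x) = 6·x + 3
  lim(x→∞) f'(x)/g'(x) = lim(x→∞) (2·x + 2)/(6·x + 3)
  = 1/3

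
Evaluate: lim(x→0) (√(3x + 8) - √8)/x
This is a standard limit.

Factor or rationalize the expression:
  lim(x→0) (√(3x + 8) - √8)/x = 3·sqrt(2)/8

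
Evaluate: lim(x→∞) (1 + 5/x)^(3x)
This is an exponential indeterminate form.

For exponential indeterminate forms, take the natural log:
  Let L = lim(x→∞) (1 + 5/x)^(3x)
  Then ln(L) = lim(x→∞) [exponent × ln(base)]
  Evaluate using L'Hôpital or standard limits, then exponentiate.
  L = e^(15)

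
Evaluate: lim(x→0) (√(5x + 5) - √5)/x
This is a standard limit.

Factor or rationalize the expression:
  lim(x→0) (√(5x + 5) - √5)/x = sqrt(5)/2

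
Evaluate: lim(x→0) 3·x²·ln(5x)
This is a 0·∞ indeterminate form.

Rewrite 0·∞ as a quotient (0/0 or ∞/∞ form), then apply L'Hôpital's rule:
  lim(x→0) 3·x²·ln(5x) = 0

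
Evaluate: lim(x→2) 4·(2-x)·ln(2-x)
This is a 0·∞ indeterminate form.

Rewrite 0·∞ as a quotient (0/0 or ∞/∞ form), then apply L'Hôpital's rule:
  lim(x→2) 4·(2-x)·ln(2-x) = 0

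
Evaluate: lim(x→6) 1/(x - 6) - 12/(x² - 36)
This is an ∞-∞ indeterminate form.

Combine fractions or rationalize to convert ∞-∞ to 0/0 form:
  lim(x→6) 1/(x - 6) - 12/(x² - 36) = 1/12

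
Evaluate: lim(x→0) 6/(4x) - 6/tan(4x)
This is an ∞-∞ indeterminate form.

Combine fractions or rationalize to convert ∞-∞ to 0/0 form:
  lim(x→0) 6/(4x) - 6/tan(4x) = 0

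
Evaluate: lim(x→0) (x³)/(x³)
This is a 0/0 indeterminate form.

Apply L'Hôpital's rule: differentiate numerator and denominator separately.
  f(x) = x^3   ⇒   f'(x) = 3·x^2
  g(x) = x^3   ⇒   g'(x) = 3·x^2
  lim(x→0) f'(x)/g'(x) = lim(x→0) (3·x^2)/(3·x^2)
  = 1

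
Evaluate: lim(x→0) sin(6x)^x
This is an exponential indeterminate form.

For exponential indeterminate forms, take the natural log:
  Let L = lim(x→0) sin(6x)^x
  Then ln(L) = lim(x→0) [exponent × ln(base)]
  Evaluate using L'Hôpital or standard limits, then exponentiate.
  L = 1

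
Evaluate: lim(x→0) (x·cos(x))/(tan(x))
This is a 0/0 indeterminate form.

Apply L'Hôpital's rule: differentiate numerator and denominator separately.
  f(x) = x·cos(x)   ⇒   f'(x) = -x·sin(x) + cos(x)
  g(x) = tan(x)   ⇒   g'(x) = tan(x)^2 + 1
  lim(x→0) f'(x)/g'(x) = lim(x→0) (-x·sin(x) + cos(x))/(tan(x)^2 + 1)
  = 1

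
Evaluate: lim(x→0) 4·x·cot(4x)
This is a 0·∞ indeterminate form.

Rewrite 0·∞ as a quotient (0/0 or ∞/∞ form), then apply L'Hôpital's rule:
  lim(x→0) 4·x·cot(4x) = 1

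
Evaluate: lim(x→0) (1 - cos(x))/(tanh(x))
This is a 0/0 indeterminate form.

Apply L'Hôpital's rule: differentiate numerator and denominator separately.
  f(x) = 1 - cos(x)   ⇒   f'(x) = sin(x)
  g(x) = tanh(x)   ⇒   g'(x) = 1 - tanh(x)^2
  lim(x→0) f'(x)/g'(x) = lim(x→0) (sin(x))/(1 - tanh(x)^2)
  = 0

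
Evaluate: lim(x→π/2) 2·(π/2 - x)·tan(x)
This is a 0·∞ indeterminate form.

Rewrite 0·∞ as a quotient (0/0 or ∞/∞ form), then apply L'Hôpital's rule:
  lim(x→π/2) 2·(π/2 - x)·tan(x) = 2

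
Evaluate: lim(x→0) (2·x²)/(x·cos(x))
This is a 0/0 indeterminate form.

Apply L'Hôpital's rule: differentiate numerator and denominator separately.
  f(x) = 2·x^2   ⇒   f'(x) = 4·x
  g(x) = x·cos(x)   ⇒   g'(x) = -x·sin(x) + cos(x)
  lim(x→0) f'(x)/g'(x) = lim(x→0) (4·x)/(-x·sin(x) + cos(x))
  = 0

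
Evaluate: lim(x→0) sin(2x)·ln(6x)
This is a 0·∞ indeterminate form.

Rewrite 0·∞ as a quotient (0/0 or ∞/∞ form), then apply L'Hôpital's rule:
  lim(x→0) sin(2x)·ln(6x) = 0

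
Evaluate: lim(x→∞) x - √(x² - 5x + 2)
This is an ∞-∞ indeterminate form.

Combine fractions or rationalize to convert ∞-∞ to 0/0 form:
  lim(x→∞) x - √(x² - 5x + 2) = 5/2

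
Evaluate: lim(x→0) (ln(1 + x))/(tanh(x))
This is a 0/0 indeterminate form.

Apply L'Hôpital's rule: differentiate numerator and denominator separately.
  f(x) = ln(x + 1)   ⇒   f'(x) = 1/(x + 1)
  g(x) = tanh(x)   ⇒   g'(x) = 1 - tanh(x)^2
  lim(x→0) f'(x)/g'(x) = lim(x→0) (1/(x + 1))/(1 - tanh(x)^2)
  = 1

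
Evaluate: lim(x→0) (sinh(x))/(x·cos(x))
This is a 0/0 indeterminate form.

Apply L'Hôpital's rule: differentiate numerator and denominator separately.
  f(x) = sinh(x)   ⇒   f'(x) = cosh(x)
  g(x) = x·cos(x)   ⇒   g'(x) = -x·sin(x) + cos(x)
  lim(x→0) f'(x)/g'(x) = lim(x→0) (cosh(x))/(-x·sin(x) + cos(x))
  = 1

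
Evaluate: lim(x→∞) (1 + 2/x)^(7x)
This is an exponential indeterminate form.

For exponential indeterminate forms, take the natural log:
  Let L = lim(x→∞) (1 + 2/x)^(7x)
  Then ln(L) = lim(x→∞) [exponent × ln(base)]
  Evaluate using L'Hôpital or standard limits, then exponentiate.
  L = e^(14)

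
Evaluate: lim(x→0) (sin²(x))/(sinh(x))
This is a 0/0 indeterminate form.

Apply L'Hôpital's rule: differentiate numerator and denominator separately.
  f(x) = sin(x)^2   ⇒   f'(x) = 2·sin(x)·cos(x)
  g(x) = sinh(x)   ⇒   g'(x) = cosh(x)
  lim(x→0) f'(x)/g'(x) = lim(x→0) (2·sin(x)·cos(x))/(cosh(x))
  = 0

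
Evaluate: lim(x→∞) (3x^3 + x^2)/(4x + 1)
This is an ∞/∞ indeterminate form.

Apply L'Hôpital's rule: differentiate numerator and denominator separately.
  f(x) = 3·x^3 + x^2   ⇒   f'(x) = 9·x^2 + 2·x
  g(x) = 4·x + 1   ⇒   g'(x) = 4
  lim(x→∞) f'(x)/g'(x) = lim(x→∞) (9·x^2 + 2·x)/(4)
  = ∞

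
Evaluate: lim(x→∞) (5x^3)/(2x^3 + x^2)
This is an ∞/∞ indeterminate form.

Apply L'Hôpital's rule: differentiate numerator and denominator separately.
  f(x) = 5·x^3   ⇒   f'(x) = 15·x^2
  g(x) = 2·x^3 + x^2   ⇒   g'(x) = 6·x^2 + 2·x
  lim(x→∞) f'(x)/g'(x) = lim(x→∞) (15·x^2)/(6·x^2 + 2·x)
  = 5/2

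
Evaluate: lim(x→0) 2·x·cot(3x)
This is a 0·∞ indeterminate form.

Rewrite 0·∞ as a quotient (0/0 or ∞/∞ form), then apply L'Hôpital's rule:
  lim(x→0) 2·x·cot(3x) = 2/3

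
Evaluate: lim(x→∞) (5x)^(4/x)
This is an exponential indeterminate form.

For exponential indeterminate forms, take the natural log:
  Let L = lim(x→∞) (5x)^(4/x)
  Then ln(L) = lim(x→∞) [exponent × ln(base)]
  Evaluate using L'Hôpital or standard limits, then exponentiate.
  L = 1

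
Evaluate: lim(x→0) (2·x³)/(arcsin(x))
This is a 0/0 indeterminate form.

Apply L'Hôpital's rule: differentiate numerator and denominator separately.
  f(x) = 2·x^3   ⇒   f'(x) = 6·x^2
  g(x) = asin(x)   ⇒   g'(x) = 1/sqrt(1 - x^2)
  lim(x→0) f'(x)/g'(x) = lim(x→0) (6·x^2)/(1/sqrt(1 - x^2))
  = 0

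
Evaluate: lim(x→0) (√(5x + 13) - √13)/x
This is a standard limit.

Factor or rationalize the expression:
  lim(x→0) (√(5x + 13) - √13)/x = 5·sqrt(13)/26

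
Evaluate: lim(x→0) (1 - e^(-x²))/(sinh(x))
This is a 0/0 indeterminate form.

Apply L'Hôpital's rule: differentiate numerator and denominator separately.
  f(x) = 1 - e^(-x^2)   ⇒   f'(x) = 2·x·e^(-x^2)
  g(x) = sinh(x)   ⇒   g'(x) = cosh(x)
  lim(x→0) f'(x)/g'(x) = lim(x→0) (2·x·e^(-x^2))/(cosh(x))
  = 0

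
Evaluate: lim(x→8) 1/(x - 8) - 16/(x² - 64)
This is an ∞-∞ indeterminate form.

Combine fractions or rationalize to convert ∞-∞ to 0/0 form:
  lim(x→8) 1/(x - 8) - 16/(x² - 64) = 1/16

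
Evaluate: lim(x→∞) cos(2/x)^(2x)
This is an exponential indeterminate form.

For exponential indeterminate forms, take the natural log:
  Let L = lim(x→∞) cos(2/x)^(2x)
  Then ln(L) = lim(x→∞) [exponent × ln(base)]
  Evaluate using L'Hôpital or standard limits, then exponentiate.
  L = 1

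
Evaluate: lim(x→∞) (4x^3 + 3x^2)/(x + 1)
This is an ∞/∞ indeterminate form.

Apply L'Hôpital's rule: differentiate numerator and denominator separately.
  f(x) = 4·x^3 + 3·x^2   ⇒   f'(x) = 12·x^2 + 6·x
  g(x) = x + 1   ⇒   g'(x) = 1
  lim(x→∞) f'(x)/g'(x) = lim(x→∞) (12·x^2 + 6·x)/(1)
  = ∞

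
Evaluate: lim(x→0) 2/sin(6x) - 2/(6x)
This is an ∞-∞ indeterminate form.

Combine fractions or rationalize to convert ∞-∞ to 0/0 form:
  lim(x→0) 2/sin(6x) - 2/(6x) = 0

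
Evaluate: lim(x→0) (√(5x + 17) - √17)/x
This is a standard limit.

Factor or rationalize the expression:
  lim(x→0) (√(5x + 17) - √17)/x = 5·sqrt(17)/34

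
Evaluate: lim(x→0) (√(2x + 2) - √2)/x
This is a standard limit.

Factor or rationalize the expression:
  lim(x→0) (√(2x + 2) - √2)/x = sqrt(2)/2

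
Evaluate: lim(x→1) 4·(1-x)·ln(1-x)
This is a 0·∞ indeterminate form.

Rewrite 0·∞ as a quotient (0/0 or ∞/∞ form), then apply L'Hôpital's rule:
  lim(x→1) 4·(1-x)·ln(1-x) = 0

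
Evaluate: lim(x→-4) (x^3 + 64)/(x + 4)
This is a standard limit.

Factor or rationalize the expression:
  lim(x→-4) (x^3 + 64)/(x + 4) = 48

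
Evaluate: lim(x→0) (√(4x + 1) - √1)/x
This is a standard limit.

Factor or rationalize the expression:
  lim(x→0) (√(4x + 1) - √1)/x = 2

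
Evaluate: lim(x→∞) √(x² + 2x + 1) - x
This is an ∞-∞ indeterminate form.

Combine fractions or rationalize to convert ∞-∞ to 0/0 form:
  lim(x→∞) √(x² + 2x + 1) - x = 1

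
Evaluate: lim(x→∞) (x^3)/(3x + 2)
This is an ∞/∞ indeterminate form.

Apply L'Hôpital's rule: differentiate numerator and denominator separately.
  f(x) = x^3   ⇒   f'(x) = 3·x^2
  g(x) = 3·x + 2   ⇒   g'(x) = 3
  lim(x→∞) f'(x)/g'(x) = lim(x→∞) (3·x^2)/(3)
  = ∞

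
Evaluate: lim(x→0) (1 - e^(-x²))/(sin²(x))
This is a 0/0 indeterminate form.

Apply L'Hôpital's rule: differentiate numerator and denominator separately.
  f(x) = 1 - e^(-x^2)   ⇒   f'(x) = 2·x·e^(-x^2)
  g(x) = sin(x)^2   ⇒   g'(x) = 2·sin(x)·cos(x)
  lim(x→0) f'(x)/g'(x) = lim(x→0) (2·x·e^(-x^2))/(2·sin(x)·cos(x))
  = 1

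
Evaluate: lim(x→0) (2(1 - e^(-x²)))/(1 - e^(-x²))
This is a 0/0 indeterminate form.

Apply L'Hôpital's rule: differentiate numerator and denominator separately.
  f(x) = 2 - 2·e^(-x^2)   ⇒   f'(x) = 4·x·e^(-x^2)
  g(x) = 1 - e^(-x^2)   ⇒   g'(x) = 2·x·e^(-x^2)
  lim(x→0) f'(x)/g'(x) = lim(x→0) (4·x·e^(-x^2))/(2·x·e^(-x^2))
  = 2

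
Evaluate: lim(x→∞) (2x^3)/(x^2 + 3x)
This is an ∞/∞ indeterminate form.

Apply L'Hôpital's rule: differentiate numerator and denominator separately.
  f(x) = 2·x^3   ⇒   f'(x) = 6·x^2
  g(x) = x^2 + 3·x   ⇒   g'(x) = 2·x + 3
  lim(x→∞) f'(x)/g'(x) = lim(x→∞) (6·x^2)/(2·x + 3)
  = ∞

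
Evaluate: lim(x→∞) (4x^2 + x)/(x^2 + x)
This is an ∞/∞ indeterminate form.

Apply L'Hôpital's rule: differentiate numerator and denominator separately.
  f(x) = 4·x^2 + x   ⇒   f'(x) = 8·x + 1
  g(x) = x^2 + x   ⇒   g'(x) = 2·x + 1
  lim(x→∞) f'(x)/g'(x) = lim(x→∞) (8·x + 1)/(2·x + 1)
  = 4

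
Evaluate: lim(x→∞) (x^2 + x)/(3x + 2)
This is an ∞/∞ indeterminate form.

Apply L'Hôpital's rule: differentiate numerator and denominator separately.
  f(x) = x^2 + x   ⇒   f'(x) = 2·x + 1
  g(x) = 3·x + 2   ⇒   g'(x) = 3
  lim(x→∞) f'(x)/g'(x) = lim(x→∞) (2·x + 1)/(3)
  = ∞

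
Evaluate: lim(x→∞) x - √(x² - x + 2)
This is an ∞-∞ indeterminate form.

Combine fractions or rationalize to convert ∞-∞ to 0/0 form:
  lim(x→∞) x - √(x² - x + 2) = 1/2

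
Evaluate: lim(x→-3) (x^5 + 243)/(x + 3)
This is a standard limit.

Factor or rationalize the expression:
  lim(x→-3) (x^5 + 243)/(x + 3) = 405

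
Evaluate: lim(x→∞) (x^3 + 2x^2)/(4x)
This is an ∞/∞ indeterminate form.

Apply L'Hôpital's rule: differentiate numerator and denominator separately.
  f(x) = x^3 + 2·x^2   ⇒   f'(x) = 3·x^2 + 4·x
  g(x) = 4·x   ⇒   g'(x) = 4
  lim(x→∞) f'(x)/g'(x) = lim(x→∞) (3·x^2 + 4·x)/(4)
  = ∞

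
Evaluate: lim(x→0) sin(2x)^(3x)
This is an exponential indeterminate form.

For exponential indeterminate forms, take the natural log:
  Let L = lim(x→0) sin(2x)^(3x)
  Then ln(L) = lim(x→0) [exponent × ln(base)]
  Evaluate using L'Hôpital or standard limits, then exponentiate.
  L = 1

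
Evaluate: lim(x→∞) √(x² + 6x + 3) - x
This is an ∞-∞ indeterminate form.

Combine fractions or rationalize to convert ∞-∞ to 0/0 form:
  lim(x→∞) √(x² + 6x + 3) - x = 3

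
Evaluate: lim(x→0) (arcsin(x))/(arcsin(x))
This is a 0/0 indeterminate form.

Apply L'Hôpital's rule: differentiate numerator and denominator separately.
  f(x) = asin(x)   ⇒   f'(x) = 1/sqrt(1 - x^2)
  g(x) = asin(x)   ⇒   g'(x) = 1/sqrt(1 - x^2)
  lim(x→0) f'(x)/g'(x) = lim(x→0) (1/sqrt(1 - x^2))/(1/sqrt(1 - x^2))
  = 1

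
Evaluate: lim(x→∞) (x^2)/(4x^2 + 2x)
This is an ∞/∞ indeterminate form.

Apply L'Hôpital's rule: differentiate numerator and denominator separately.
  f(x) = x^2   ⇒   f'(x) = 2·x
  g(x) = 4·x^2 + 2·x   ⇒   g'(x) = 8·x + 2
  lim(x→∞) f'(x)/g'(x) = lim(x→∞) (2·x)/(8·x + 2)
  = 1/4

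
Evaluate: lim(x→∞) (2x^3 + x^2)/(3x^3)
This is an ∞/∞ indeterminate form.

Apply L'Hôpital's rule: differentiate numerator and denominator separately.
  f(x) = 2·x^3 + x^2   ⇒   f'(x) = 6·x^2 + 2·x
  g(x) = 3·x^3   ⇒   g'(x) = 9·x^2
  lim(x→∞) f'(x)/g'(x) = lim(x→∞) (6·x^2 + 2·x)/(9·x^2)
  = 2/3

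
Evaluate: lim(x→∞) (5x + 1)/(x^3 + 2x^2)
This is an ∞/∞ indeterminate form.

Apply L'Hôpital's rule: differentiate numerator and denominator separately.
  f(x) = 5·x + 1   ⇒   f'(x) = 5
  g(x) = x^3 + 2·x^2   ⇒   g'(x) = 3·x^2 + 4·x
  lim(x→∞) f'(x)/g'(x) = lim(x→∞) (5)/(3·x^2 + 4·x)
  = 0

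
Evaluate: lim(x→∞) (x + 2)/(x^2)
This is an ∞/∞ indeterminate form.

Apply L'Hôpital's rule: differentiate numerator and denominator separately.
  f(x) = x + 2   ⇒   f'(x) = 1
  g(x) = x^2   ⇒   g'(x) = 2·x
  lim(x→∞) f'(x)/g'(x) = lim(x→∞) (1)/(2·x)
  = 0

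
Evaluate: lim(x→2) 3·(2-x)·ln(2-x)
This is a 0·∞ indeterminate form.

Rewrite 0·∞ as a quotient (0/0 or ∞/∞ form), then apply L'Hôpital's rule:
  lim(x→2) 3·(2-x)·ln(2-x) = 0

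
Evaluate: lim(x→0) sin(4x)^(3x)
This is an exponential indeterminate form.

For exponential indeterminate forms, take the natural log:
  Let L = lim(x→0) sin(4x)^(3x)
  Then ln(L) = lim(x→0) [exponent × ln(base)]
  Evaluate using L'Hôpital or standard limits, then exponentiate.
  L = 1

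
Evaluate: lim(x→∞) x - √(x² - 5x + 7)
This is an ∞-∞ indeterminate form.

Combine fractions or rationalize to convert ∞-∞ to 0/0 form:
  lim(x→∞) x - √(x² - 5x + 7) = 5/2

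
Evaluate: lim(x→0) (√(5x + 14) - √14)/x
This is a standard limit.

Factor or rationalize the expression:
  lim(x→0) (√(5x + 14) - √14)/x = 5·sqrt(14)/28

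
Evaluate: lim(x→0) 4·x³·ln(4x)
This is a 0·∞ indeterminate form.

Rewrite 0·∞ as a quotient (0/0 or ∞/∞ form), then apply L'Hôpital's rule:
  lim(x→0) 4·x³·ln(4x) = 0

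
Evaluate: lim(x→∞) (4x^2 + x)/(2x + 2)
This is an ∞/∞ indeterminate form.

Apply L'Hôpital's rule: differentiate numerator and denominator separately.
  f(x) = 4·x^2 + x   ⇒   f'(x) = 8·x + 1
  g(x) = 2·x + 2   ⇒   g'(x) = 2
  lim(x→∞) f'(x)/g'(x) = lim(x→∞) (8·x + 1)/(2)
  = ∞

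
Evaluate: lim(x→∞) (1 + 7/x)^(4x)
This is an exponential indeterminate form.

For exponential indeterminate forms, take the natural log:
  Let L = lim(x→∞) (1 + 7/x)^(4x)
  Then ln(L) = lim(x→∞) [exponent × ln(base)]
  Evaluate using L'Hôpital or standard limits, then exponentiate.
  L = e^(28)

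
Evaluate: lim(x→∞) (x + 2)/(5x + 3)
This is an ∞/∞ indeterminate form.

Apply L'Hôpital's rule: differentiate numerator and denominator separately.
  f(x) = x + 2   ⇒   f'(x) = 1
  g(x) = 5·x + 3   ⇒   g'(x) = 5
  lim(x→∞) f'(x)/g'(x) = lim(x→∞) (1)/(5)
  = 1/5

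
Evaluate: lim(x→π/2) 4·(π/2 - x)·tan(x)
This is a 0·∞ indeterminate form.

Rewrite 0·∞ as a quotient (0/0 or ∞/∞ form), then apply L'Hôpital's rule:
  lim(x→π/2) 4·(π/2 - x)·tan(x) = 4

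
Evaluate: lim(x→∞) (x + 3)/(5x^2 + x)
This is an ∞/∞ indeterminate form.

Apply L'Hôpital's rule: differentiate numerator and denominator separately.
  f(x) = x + 3   ⇒   f'(x) = 1
  g(x) = 5·x^2 + x   ⇒   g'(x) = 10·x + 1
  lim(x→∞) f'(x)/g'(x) = lim(x→∞) (1)/(10·x + 1)
  = 0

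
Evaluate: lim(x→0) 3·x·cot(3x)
This is a 0·∞ indeterminate form.

Rewrite 0·∞ as a quotient (0/0 or ∞/∞ form), then apply L'Hôpital's rule:
  lim(x→0) 3·x·cot(3x) = 1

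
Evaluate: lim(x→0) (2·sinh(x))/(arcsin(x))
This is a 0/0 indeterminate form.

Apply L'Hôpital's rule: differentiate numerator and denominator separately.
  f(x) = 2·sinh(x)   ⇒   f'(x) = 2·cosh(x)
  g(x) = asin(x)   ⇒   g'(x) = 1/sqrt(1 - x^2)
  lim(x→0) f'(x)/g'(x) = lim(x→0) (2·cosh(x))/(1/sqrt(1 - x^2))
  = 2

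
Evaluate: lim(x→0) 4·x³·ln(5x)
This is a 0·∞ indeterminate form.

Rewrite 0·∞ as a quotient (0/0 or ∞/∞ form), then apply L'Hôpital's rule:
  lim(x→0) 4·x³·ln(5x) = 0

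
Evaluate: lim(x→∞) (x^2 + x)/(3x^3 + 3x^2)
This is an ∞/∞ indeterminate form.

Apply L'Hôpital's rule: differentiate numerator and denominator separately.
  f(x) = x^2 + x   ⇒   f'(x) = 2·x + 1
  g(x) = 3·x^3 + 3·x^2   ⇒   g'(x) = 9·x^2 + 6·x
  lim(x→∞) f'(x)/g'(x) = lim(x→∞) (2·x + 1)/(9·x^2 + 6·x)
  = 0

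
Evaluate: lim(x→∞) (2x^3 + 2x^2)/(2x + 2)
This is an ∞/∞ indeterminate form.

Apply L'Hôpital's rule: differentiate numerator and denominator separately.
  f(x) = 2·x^3 + 2·x^2   ⇒   f'(x) = 6·x^2 + 4·x
  g(x) = 2·x + 2   ⇒   g'(x) = 2
  lim(x→∞) f'(x)/g'(x) = lim(x→∞) (6·x^2 + 4·x)/(2)
  = ∞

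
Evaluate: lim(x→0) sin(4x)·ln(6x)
This is a 0·∞ indeterminate form.

Rewrite 0·∞ as a quotient (0/0 or ∞/∞ form), then apply L'Hôpital's rule:
  lim(x→0) sin(4x)·ln(6x) = 0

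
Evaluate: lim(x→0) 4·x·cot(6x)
This is a 0·∞ indeterminate form.

Rewrite 0·∞ as a quotient (0/0 or ∞/∞ form), then apply L'Hôpital's rule:
  lim(x→0) 4·x·cot(6x) = 2/3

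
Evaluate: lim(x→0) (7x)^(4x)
This is an exponential indeterminate form.

For exponential indeterminate forms, take the natural log:
  Let L = lim(x→0) (7x)^(4x)
  Then ln(L) = lim(x→0) [exponent × ln(base)]
  Evaluate using L'Hôpital or standard limits, then exponentiate.
  L = 1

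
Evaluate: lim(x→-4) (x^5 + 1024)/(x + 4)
This is a standard limit.

Factor or rationalize the expression:
  lim(x→-4) (x^5 + 1024)/(x + 4) = 1280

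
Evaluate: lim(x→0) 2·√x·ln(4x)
This is a 0·∞ indeterminate form.

Rewrite 0·∞ as a quotient (0/0 or ∞/∞ form), then apply L'Hôpital's rule:
  lim(x→0) 2·√x·ln(4x) = 0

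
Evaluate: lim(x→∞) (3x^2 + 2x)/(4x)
This is an ∞/∞ indeterminate form.

Apply L'Hôpital's rule: differentiate numerator and denominator separately.
  f(x) = 3·x^2 + 2·x   ⇒   f'(x) = 6·x + 2
  g(x) = 4·x   ⇒   g'(x) = 4
  lim(x→∞) f'(x)/g'(x) = lim(x→∞) (6·x + 2)/(4)
  = ∞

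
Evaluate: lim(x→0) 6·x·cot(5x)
This is a 0·∞ indeterminate form.

Rewrite 0·∞ as a quotient (0/0 or ∞/∞ form), then apply L'Hôpital's rule:
  lim(x→0) 6·x·cot(5x) = 6/5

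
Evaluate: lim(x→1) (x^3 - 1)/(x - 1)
This is a standard limit.

Factor or rationalize the expression:
  lim(x→1) (x^3 - 1)/(x - 1) = 3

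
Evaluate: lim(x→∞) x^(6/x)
This is an exponential indeterminate form.

For exponential indeterminate forms, take the natural log:
  Let L = lim(x→∞) x^(6/x)
  Then ln(L) = lim(x→∞) [exponent × ln(base)]
  Evaluate using L'Hôpital or standard limits, then exponentiate.
  L = 1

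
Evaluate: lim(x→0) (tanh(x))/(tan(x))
This is a 0/0 indeterminate form.

Apply L'Hôpital's rule: differentiate numerator and denominator separately.
  f(x) = tanh(x)   ⇒   f'(x) = 1 - tanh(x)^2
  g(x) = tan(x)   ⇒   g'(x) = tan(x)^2 + 1
  lim(x→0) f'(x)/g'(x) = lim(x→0) (1 - tanh(x)^2)/(tan(x)^2 + 1)
  = 1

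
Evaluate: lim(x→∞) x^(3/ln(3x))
This is an exponential indeterminate form.

For exponential indeterminate forms, take the natural log:
  Let L = lim(x→∞) x^(3/ln(3x))
  Then ln(L) = lim(x→∞) [exponent × ln(base)]
  Evaluate using L'Hôpital or standard limits, then exponentiate.
  L = e^(3)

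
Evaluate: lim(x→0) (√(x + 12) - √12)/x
This is a standard limit.

Factor or rationalize the expression:
  lim(x→0) (√(x + 12) - √12)/x = sqrt(3)/12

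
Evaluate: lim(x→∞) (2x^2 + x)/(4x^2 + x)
This is an ∞/∞ indeterminate form.

Apply L'Hôpital's rule: differentiate numerator and denominator separately.
  f(x) = 2·x^2 + x   ⇒   f'(x) = 4·x + 1
  g(x) = 4·x^2 + x   ⇒   g'(x) = 8·x + 1
  lim(x→∞) f'(x)/g'(x) = lim(x→∞) (4·x + 1)/(8·x + 1)
  = 1/2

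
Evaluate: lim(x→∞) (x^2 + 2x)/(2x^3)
This is an ∞/∞ indeterminate form.

Apply L'Hôpital's rule: differentiate numerator and denominator separately.
  f(x) = x^2 + 2·x   ⇒   f'(x) = 2·x + 2
  g(x) = 2·x^3   ⇒   g'(x) = 6·x^2
  lim(x→∞) f'(x)/g'(x) = lim(x→∞) (2·x + 2)/(6·x^2)
  = 0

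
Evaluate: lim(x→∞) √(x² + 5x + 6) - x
This is an ∞-∞ indeterminate form.

Combine fractions or rationalize to convert ∞-∞ to 0/0 form:
  lim(x→∞) √(x² + 5x + 6) - x = 5/2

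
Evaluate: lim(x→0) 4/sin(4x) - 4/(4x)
This is an ∞-∞ indeterminate form.

Combine fractions or rationalize to convert ∞-∞ to 0/0 form:
  lim(x→0) 4/sin(4x) - 4/(4x) = 0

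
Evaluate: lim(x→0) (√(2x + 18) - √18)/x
This is a standard limit.

Factor or rationalize the expression:
  lim(x→0) (√(2x + 18) - √18)/x = sqrt(2)/6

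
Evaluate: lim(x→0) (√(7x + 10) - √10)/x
This is a standard limit.

Factor or rationalize the expression:
  lim(x→0) (√(7x + 10) - √10)/x = 7·sqrt(10)/20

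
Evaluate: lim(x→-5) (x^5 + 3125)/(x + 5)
This is a standard limit.

Factor or rationalize the expression:
  lim(x→-5) (x^5 + 3125)/(x + 5) = 3125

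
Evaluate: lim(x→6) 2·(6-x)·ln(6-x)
This is a 0·∞ indeterminate form.

Rewrite 0·∞ as a quotient (0/0 or ∞/∞ form), then apply L'Hôpital's rule:
  lim(x→6) 2·(6-x)·ln(6-x) = 0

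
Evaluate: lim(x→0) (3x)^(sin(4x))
This is an exponential indeterminate form.

For exponential indeterminate forms, take the natural log:
  Let L = lim(x→0) (3x)^(sin(4x))
  Then ln(L) = lim(x→0) [exponent × ln(base)]
  Evaluate using L'Hôpital or standard limits, then exponentiate.
  L = 1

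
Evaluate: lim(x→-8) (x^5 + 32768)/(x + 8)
This is a standard limit.

Factor or rationalize the expression:
  lim(x→-8) (x^5 + 32768)/(x + 8) = 20480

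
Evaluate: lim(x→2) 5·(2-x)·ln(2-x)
This is a 0·∞ indeterminate form.

Rewrite 0·∞ as a quotient (0/0 or ∞/∞ form), then apply L'Hôpital's rule:
  lim(x→2) 5·(2-x)·ln(2-x) = 0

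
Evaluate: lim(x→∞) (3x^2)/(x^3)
This is an ∞/∞ indeterminate form.

Apply L'Hôpital's rule: differentiate numerator and denominator separately.
  f(x) = 3·x^2   ⇒   f'(x) = 6·x
  g(x) = x^3   ⇒   g'(x) = 3·x^2
  lim(x→∞) f'(x)/g'(x) = lim(x→∞) (6·x)/(3·x^2)
  = 0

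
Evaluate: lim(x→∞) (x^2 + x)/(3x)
This is an ∞/∞ indeterminate form.

Apply L'Hôpital's rule: differentiate numerator and denominator separately.
  f(x) = x^2 + x   ⇒   f'(x) = 2·x + 1
  g(x) = 3·x   ⇒   g'(x) = 3
  lim(x→∞) f'(x)/g'(x) = lim(x→∞) (2·x + 1)/(3)
  = ∞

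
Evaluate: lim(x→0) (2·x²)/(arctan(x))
This is a 0/0 indeterminate form.

Apply L'Hôpital's rule: differentiate numerator and denominator separately.
  f(x) = 2·x^2   ⇒   f'(x) = 4·x
  g(x) = atan(x)   ⇒   g'(x) = 1/(x^2 + 1)
  lim(x→0) f'(x)/g'(x) = lim(x→0) (4·x)/(1/(x^2 + 1))
  = 0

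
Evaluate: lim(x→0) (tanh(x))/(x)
This is a 0/0 indeterminate form.

Apply L'Hôpital's rule: differentiate numerator and denominator separately.
  f(x) = tanh(x)   ⇒   f'(x) = 1 - tanh(x)^2
  g(x) = x   ⇒   g'(x) = 1
  lim(x→0) f'(x)/g'(x) = lim(x→0) (1 - tanh(x)^2)/(1)
  = 1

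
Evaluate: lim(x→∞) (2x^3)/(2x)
This is an ∞/∞ indeterminate form.

Apply L'Hôpital's rule: differentiate numerator and denominator separately.
  f(x) = 2·x^3   ⇒   f'(x) = 6·x^2
  g(x) = 2·x   ⇒   g'(x) = 2
  lim(x→∞) f'(x)/g'(x) = lim(x→∞) (6·x^2)/(2)
  = ∞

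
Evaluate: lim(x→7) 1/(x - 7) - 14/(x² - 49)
This is an ∞-∞ indeterminate form.

Combine fractions or rationalize to convert ∞-∞ to 0/0 form:
  lim(x→7) 1/(x - 7) - 14/(x² - 49) = 1/14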